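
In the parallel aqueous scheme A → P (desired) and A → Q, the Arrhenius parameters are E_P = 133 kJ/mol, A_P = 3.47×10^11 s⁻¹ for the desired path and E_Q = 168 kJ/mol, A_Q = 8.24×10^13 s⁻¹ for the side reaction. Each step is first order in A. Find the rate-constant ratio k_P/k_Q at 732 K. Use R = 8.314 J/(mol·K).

1.32

k_P/k_Q = (A_P/A_Q)·exp[−(E_P−E_Q)/(RT)] = (A_P/A_Q)·exp[(E_Q−E_P)/(RT)].
(E_Q−E_P)/(RT) = (168−133)×10³/(8.314×732) = 35000/6086 = 5.751.
k_P/k_Q = (3.47×10^11/8.24×10^13)·exp(5.751) = 0.004211 × 314.5 = 1.32.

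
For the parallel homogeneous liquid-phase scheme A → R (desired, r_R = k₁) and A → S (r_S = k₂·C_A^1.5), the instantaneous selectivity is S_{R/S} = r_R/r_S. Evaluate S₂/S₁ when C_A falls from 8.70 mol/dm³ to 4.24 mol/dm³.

S_{R/S} = (k₁/k₂)·C_A^-1.5, so S₂/S₁ = (C_{A,2}/C_{A,1})^-1.5.
= (4.24/8.70)^(-1.5) = (0.4874)^(-1.5) = 2.94.

2.94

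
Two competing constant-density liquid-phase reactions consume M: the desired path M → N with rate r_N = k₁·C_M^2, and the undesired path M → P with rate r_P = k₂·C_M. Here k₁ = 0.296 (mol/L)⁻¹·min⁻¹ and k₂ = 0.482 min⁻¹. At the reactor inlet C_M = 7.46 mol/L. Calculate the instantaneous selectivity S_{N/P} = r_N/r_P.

S_{N/P} = r_N/r_P = (k₁·C_M^2)/(k₂·C_M) = (k₁/k₂)·C_M.
= (0.296×7.460^2) / (0.482×7.460) = 16.47/3.596 = 4.58.
Since the desired path is higher order in M, keeping C_M high (PFR or concentrated feed) favours N.

4.58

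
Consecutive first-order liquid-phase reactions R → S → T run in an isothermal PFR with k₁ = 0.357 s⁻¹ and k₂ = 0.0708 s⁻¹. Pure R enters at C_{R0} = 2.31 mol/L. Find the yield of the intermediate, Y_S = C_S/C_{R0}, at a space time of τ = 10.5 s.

0.564

Solving the coupled first-order balances gives C_S(τ) = [k₁/(k₂−k₁)]·C_{R0}·(e^(−k₁τ) − e^(−k₂τ)).
e^(−k₁τ) = e^(−0.357×10.5) = e^(−3.748) = 0.02355; e^(−k₂τ) = e^(−0.7434) = 0.4755.
C_S = 0.357×2.31/(0.0708−0.357) × (0.02355−0.4755) = (-2.881)×(-0.4519) = 1.302 mol/L.
Y_S = C_S/C_{R0} = 1.302/2.31 = 0.564.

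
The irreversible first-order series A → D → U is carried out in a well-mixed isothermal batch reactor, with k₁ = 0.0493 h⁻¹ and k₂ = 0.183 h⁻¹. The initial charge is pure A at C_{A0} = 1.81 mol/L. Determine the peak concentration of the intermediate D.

At the optimum, C_{D,max}/C_{A0} = (k₁/k₂)^[k₂/(k₂−k₁)].
= (0.0493/0.183)^(0.183/(0.183−0.0493)) = (0.2694)^(1.369) = 0.1661.
C_{D,max} = 0.1661×1.81 = 0.301 mol/L.

0.301 mol/L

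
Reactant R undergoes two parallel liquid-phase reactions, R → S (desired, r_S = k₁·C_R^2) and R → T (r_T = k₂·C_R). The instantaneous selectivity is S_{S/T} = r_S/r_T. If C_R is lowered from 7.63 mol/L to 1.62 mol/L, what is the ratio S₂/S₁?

0.212

S_{S/T} = (k₁/k₂)·C_R, so S₂/S₁ = (C_{R,2}/C_{R,1}).
= 1.62/7.63 = 0.212.
Selectivity toward S falls as C_R falls — high-concentration operation is favoured.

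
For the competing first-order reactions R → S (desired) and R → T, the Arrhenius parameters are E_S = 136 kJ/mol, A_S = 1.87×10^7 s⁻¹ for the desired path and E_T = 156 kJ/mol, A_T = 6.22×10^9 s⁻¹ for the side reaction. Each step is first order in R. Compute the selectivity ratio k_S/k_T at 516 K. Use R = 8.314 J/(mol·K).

k_S/k_T = (A_S/A_T)·exp[−(E_S−E_T)/(RT)] = (A_S/A_T)·exp[(E_T−E_S)/(RT)].
(E_T−E_S)/(RT) = (156−136)×10³/(8.314×516) = 20000/4290 = 4.662.
k_S/k_T = (1.87×10^7/6.22×10^9)·exp(4.662) = 0.003006 × 105.8 = 0.318.

0.318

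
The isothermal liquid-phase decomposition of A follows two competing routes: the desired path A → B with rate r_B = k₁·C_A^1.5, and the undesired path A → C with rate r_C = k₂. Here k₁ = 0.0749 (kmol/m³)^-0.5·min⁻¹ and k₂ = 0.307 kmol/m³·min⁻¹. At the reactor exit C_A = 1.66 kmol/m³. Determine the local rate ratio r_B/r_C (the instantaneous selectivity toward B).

0.522

S_{B/C} = r_B/r_C = (k₁·C_A^1.5)/(k₂) = (k₁/k₂)·C_A^1.5.
= (0.0749×1.660^1.5) / (0.307) = 0.1602/0.3070 = 0.522.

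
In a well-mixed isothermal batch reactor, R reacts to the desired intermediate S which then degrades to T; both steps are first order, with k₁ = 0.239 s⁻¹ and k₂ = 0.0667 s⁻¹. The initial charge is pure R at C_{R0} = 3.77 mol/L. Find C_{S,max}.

2.30 mol/L

For a first-order series the maximum intermediate yield is C_{S,max}/C_{R0} = (k₁/k₂)^[k₂/(k₂−k₁)].
= (0.239/0.0667)^(0.0667/(0.0667−0.239)) = (3.583)^(-0.3871) = 0.6101.
C_{S,max} = 0.6101×3.77 = 2.30 mol/L.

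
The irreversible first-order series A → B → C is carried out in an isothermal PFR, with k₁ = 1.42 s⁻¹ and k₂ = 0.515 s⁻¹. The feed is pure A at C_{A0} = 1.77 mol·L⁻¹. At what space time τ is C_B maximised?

1.12 s

The intermediate peaks when r₁ = r₂, i.e. k₁e^(−k₁τ) = k₂e^(−k₂τ), giving τ_opt = ln(k₂/k₁)/(k₂−k₁).
= ln(0.515/1.42)/(0.515−1.42) = ln(0.3627)/-0.9050 = -1.014/-0.9050 = 1.12 s.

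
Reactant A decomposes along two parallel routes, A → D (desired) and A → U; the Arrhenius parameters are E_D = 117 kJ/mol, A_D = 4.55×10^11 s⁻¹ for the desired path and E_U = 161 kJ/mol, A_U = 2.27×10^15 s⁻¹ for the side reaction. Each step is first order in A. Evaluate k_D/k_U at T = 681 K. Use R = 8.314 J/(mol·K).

Since both paths have the same order in A, the concentration cancels and S_{D/U} = k_D/k_U = (A_D/A_U)·exp[(E_U−E_D)/(RT)].
(E_U−E_D)/(RT) = (161−117)×10³/(8.314×681) = 44000/5662 = 7.771.
k_D/k_U = (4.55×10^11/2.27×10^15)·exp(7.771) = 2.004×10^-4 × 2372 = 0.475.
Since E_D < E_U, lowering the temperature improves selectivity toward D.

0.475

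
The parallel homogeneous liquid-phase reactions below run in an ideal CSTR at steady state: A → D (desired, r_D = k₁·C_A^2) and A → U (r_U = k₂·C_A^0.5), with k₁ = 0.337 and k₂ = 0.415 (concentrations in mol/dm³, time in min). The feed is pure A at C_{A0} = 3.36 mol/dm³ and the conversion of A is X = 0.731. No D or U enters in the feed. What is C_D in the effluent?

1.01 mol/dm³

Exit C_A = C_{A0}(1−X) = 3.36×0.269 = 0.9038 mol/dm³.
In a CSTR the entire volume is at exit conditions, so r_D = 0.337×0.9038^2 = 0.2753 and r_U = 0.415×0.9038^0.5 = 0.3945.
Fraction of consumed A going to D: r_D/(r_D+r_U) = 0.4110.
C_D = 0.4110·C_{A0}·X = 0.4110×3.36×0.731 = 1.01 mol/dm³.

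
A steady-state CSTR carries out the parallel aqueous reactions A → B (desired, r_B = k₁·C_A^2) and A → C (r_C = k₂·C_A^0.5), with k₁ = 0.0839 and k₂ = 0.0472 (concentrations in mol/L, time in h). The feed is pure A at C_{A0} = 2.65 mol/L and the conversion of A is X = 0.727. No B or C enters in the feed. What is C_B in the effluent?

Exit C_A = C_{A0}(1−X) = 2.65×0.273 = 0.7235 mol/L.
Rates in a CSTR are evaluated at the outlet concentration: r_B = 0.0839×0.7235^2 = 0.04391, r_C = 0.0472×0.7235^0.5 = 0.04015.
Fraction of consumed A going to B: r_B/(r_B+r_C) = 0.5224.
C_B = 0.5224·C_{A0}·X = 0.5224×2.65×0.727 = 1.01 mol/L.

1.01 mol/L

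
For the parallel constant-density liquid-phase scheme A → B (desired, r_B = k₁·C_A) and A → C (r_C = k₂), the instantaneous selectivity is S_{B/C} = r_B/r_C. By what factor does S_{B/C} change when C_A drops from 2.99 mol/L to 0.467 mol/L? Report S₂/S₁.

S_{B/C} = (k₁/k₂)·C_A, so S₂/S₁ = (C_{A,2}/C_{A,1}).
= 0.467/2.99 = 0.156.

0.156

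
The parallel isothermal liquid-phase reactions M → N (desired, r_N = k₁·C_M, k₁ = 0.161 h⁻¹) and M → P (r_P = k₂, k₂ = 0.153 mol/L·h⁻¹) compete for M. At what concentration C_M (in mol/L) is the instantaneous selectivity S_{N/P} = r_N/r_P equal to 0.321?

0.305 mol/L

S_{N/P} = (k₁/k₂)·C_M ⇒ C_M = S·k₂/k₁.
= 0.321×0.153/0.161 = 0.305 mol/L.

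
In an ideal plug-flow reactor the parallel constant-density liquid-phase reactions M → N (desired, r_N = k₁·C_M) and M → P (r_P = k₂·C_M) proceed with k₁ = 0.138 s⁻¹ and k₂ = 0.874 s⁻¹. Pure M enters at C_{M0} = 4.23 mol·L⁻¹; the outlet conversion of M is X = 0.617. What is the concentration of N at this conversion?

0.356 mol·L⁻¹

C_M = C_{M0}(1−X) = 1.620 mol·L⁻¹.
Both paths are first order in M, so the instantaneous fraction to N is constant: dC_N/d(−C_M) = k₁/(k₁+k₂) = 0.1364.
C_N = 0.1364·(C_{M0}−C_M) = 0.1364×2.610 = 0.356 mol·L⁻¹.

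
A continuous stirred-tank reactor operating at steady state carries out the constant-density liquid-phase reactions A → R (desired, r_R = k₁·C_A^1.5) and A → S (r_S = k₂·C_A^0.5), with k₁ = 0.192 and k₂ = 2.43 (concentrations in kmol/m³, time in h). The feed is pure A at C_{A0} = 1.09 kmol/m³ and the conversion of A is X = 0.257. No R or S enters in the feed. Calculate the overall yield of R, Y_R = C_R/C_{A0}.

0.0155

Exit C_A = C_{A0}(1−X) = 1.09×0.743 = 0.8099 kmol/m³.
Rates in a CSTR are evaluated at the outlet concentration: r_R = 0.192×0.8099^1.5 = 0.1399, r_S = 2.43×0.8099^0.5 = 2.187.
Fraction of consumed A going to R: r_R/(r_R+r_S) = 0.06014.
C_R = 0.06014·C_{A0}·X = 0.06014×1.09×0.257 = 0.0168 kmol/m³; Y_R = C_R/C_{A0} = 0.0155.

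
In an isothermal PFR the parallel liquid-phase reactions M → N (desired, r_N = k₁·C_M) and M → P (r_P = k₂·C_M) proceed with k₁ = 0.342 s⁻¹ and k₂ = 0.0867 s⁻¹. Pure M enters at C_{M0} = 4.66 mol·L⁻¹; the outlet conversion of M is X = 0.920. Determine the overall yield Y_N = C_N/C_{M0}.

C_M = C_{M0}(1−X) = 0.3728 mol·L⁻¹.
Both paths are first order in M, so the instantaneous fraction to N is constant: dC_N/d(−C_M) = k₁/(k₁+k₂) = 0.7978.
C_N = 0.7978·(C_{M0}−C_M) = 0.7978×4.287 = 3.42 mol·L⁻¹.
Y_N = C_N/C_{M0} = 3.420/4.66 = 0.734.

0.734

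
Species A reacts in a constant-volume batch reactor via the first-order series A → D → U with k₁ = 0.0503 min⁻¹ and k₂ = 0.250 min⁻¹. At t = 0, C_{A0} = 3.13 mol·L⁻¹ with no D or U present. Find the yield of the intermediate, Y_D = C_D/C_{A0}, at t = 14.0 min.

For first-order series with pure A initially, C_D(t) = k₁C_{A0}/(k₂−k₁)·(e^(−k₁t) − e^(−k₂t)).
e^(−k₁t) = e^(−0.0503×14.0) = e^(−0.7042) = 0.4945; e^(−k₂t) = e^(−3.500) = 0.03020.
C_D = 0.0503×3.13/(0.250−0.0503) × (0.4945−0.03020) = 0.7884×0.4643 = 0.3660 mol·L⁻¹.
Y_D = C_D/C_{A0} = 0.3660/3.13 = 0.117.

0.117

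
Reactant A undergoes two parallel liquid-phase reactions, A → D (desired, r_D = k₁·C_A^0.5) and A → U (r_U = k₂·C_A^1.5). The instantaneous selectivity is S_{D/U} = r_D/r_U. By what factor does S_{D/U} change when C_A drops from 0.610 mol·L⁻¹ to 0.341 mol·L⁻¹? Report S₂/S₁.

1.79

S_{D/U} = (k₁/k₂)·C_A⁻¹, so S₂/S₁ = (C_{A,2}/C_{A,1})⁻¹.
= 0.610/0.341 = 1.79.
Selectivity toward D rises as C_A falls — low-concentration operation is favoured.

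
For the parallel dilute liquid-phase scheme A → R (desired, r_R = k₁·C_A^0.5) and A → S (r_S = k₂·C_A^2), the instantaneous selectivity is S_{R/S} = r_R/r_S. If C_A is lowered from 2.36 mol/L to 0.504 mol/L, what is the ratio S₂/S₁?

10.1

S_{R/S} = (k₁/k₂)·C_A^-1.5, so S₂/S₁ = (C_{A,2}/C_{A,1})^-1.5.
= (0.504/2.36)^(-1.5) = (0.2136)^(-1.5) = 10.1.
Selectivity toward R rises as C_A falls — low-concentration operation is favoured.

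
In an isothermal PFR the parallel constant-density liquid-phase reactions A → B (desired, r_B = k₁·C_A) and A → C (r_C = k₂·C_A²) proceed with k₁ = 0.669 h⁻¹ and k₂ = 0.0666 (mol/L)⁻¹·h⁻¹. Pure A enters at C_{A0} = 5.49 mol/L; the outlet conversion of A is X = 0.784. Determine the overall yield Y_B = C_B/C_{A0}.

0.594

C_A = C_{A0}(1−X) = 1.186 mol/L.
Along a PFR/batch, dC_B/dC_A = −r_B/(r_B+r_C) = −k₁/(k₁+k₂·C_A).
Integrating from C_{A0} to C_A: C_B = (0.669/0.0666)·ln[(0.669+0.0666·5.49)/(0.669+0.0666·1.19)] = 10.05·ln(1.035/0.7480) = 3.259 mol/L.
Y_B = C_B/C_{A0} = 3.259/5.49 = 0.594.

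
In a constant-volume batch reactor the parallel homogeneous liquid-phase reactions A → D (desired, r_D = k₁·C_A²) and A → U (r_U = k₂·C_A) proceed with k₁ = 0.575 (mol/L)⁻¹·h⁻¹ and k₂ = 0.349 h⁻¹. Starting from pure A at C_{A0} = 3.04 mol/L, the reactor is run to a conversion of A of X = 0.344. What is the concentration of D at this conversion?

0.841 mol/L

C_A = C_{A0}(1−X) = 1.994 mol/L.
Along a PFR/batch, dC_U/dC_A = −r_U/(r_D+r_U) = −k₂/(k₂+k₁·C_A).
Integrating from C_{A0} to C_A: C_U = (0.349/0.575)·ln[(0.349+0.575·3.04)/(0.349+0.575·1.99)] = 0.6070·ln(2.097/1.496) = 0.2051 mol/L.
Then C_D = (C_{A0}−C_A) − C_U = 1.046 − 0.2051 = 0.8407 mol/L.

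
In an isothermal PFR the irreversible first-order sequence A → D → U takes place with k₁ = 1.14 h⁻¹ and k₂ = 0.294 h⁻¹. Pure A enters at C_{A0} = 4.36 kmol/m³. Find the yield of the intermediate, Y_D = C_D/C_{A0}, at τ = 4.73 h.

The intermediate concentration in a first-order A→B→C sequence is C_D = k₁C_{A0}(e^(−k₁τ) − e^(−k₂τ))/(k₂−k₁).
e^(−k₁τ) = e^(−1.14×4.73) = e^(−5.392) = 0.004552; e^(−k₂τ) = e^(−1.391) = 0.2489.
C_D = 1.14×4.36/(0.294−1.14) × (0.004552−0.2489) = (-5.875)×(-0.2444) = 1.436 kmol/m³.
Y_D = C_D/C_{A0} = 1.436/4.36 = 0.329.

0.329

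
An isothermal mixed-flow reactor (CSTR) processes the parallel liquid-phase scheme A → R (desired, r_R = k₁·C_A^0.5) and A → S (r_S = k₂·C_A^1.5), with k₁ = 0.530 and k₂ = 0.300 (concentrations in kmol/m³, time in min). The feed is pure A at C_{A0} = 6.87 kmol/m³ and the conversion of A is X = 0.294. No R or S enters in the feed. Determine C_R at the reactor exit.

0.539 kmol/m³

Exit C_A = C_{A0}(1−X) = 6.87×0.706 = 4.850 kmol/m³.
A CSTR operates uniformly at the exit composition, giving r_R = 1.167 and r_S = 3.205 (each k·C_A^n at C_A = 4.850).
Fraction of consumed A going to R: r_R/(r_R+r_S) = 0.2670.
C_R = 0.2670·C_{A0}·X = 0.2670×6.87×0.294 = 0.539 kmol/m³.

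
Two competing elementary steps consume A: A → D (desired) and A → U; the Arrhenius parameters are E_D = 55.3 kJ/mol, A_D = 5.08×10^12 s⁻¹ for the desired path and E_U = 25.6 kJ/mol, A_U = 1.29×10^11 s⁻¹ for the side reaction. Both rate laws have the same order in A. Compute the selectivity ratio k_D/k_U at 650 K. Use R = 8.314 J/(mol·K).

With equal orders, S_{D/U} = k_D/k_U = (A_D/A_U)·exp[(E_U−E_D)/(RT)].
(E_U−E_D)/(RT) = (25.6−55.3)×10³/(8.314×650) = -29700/5404 = -5.496.
k_D/k_U = (5.08×10^12/1.29×10^11)·exp(-5.496) = 39.38 × 0.004104 = 0.162.

0.162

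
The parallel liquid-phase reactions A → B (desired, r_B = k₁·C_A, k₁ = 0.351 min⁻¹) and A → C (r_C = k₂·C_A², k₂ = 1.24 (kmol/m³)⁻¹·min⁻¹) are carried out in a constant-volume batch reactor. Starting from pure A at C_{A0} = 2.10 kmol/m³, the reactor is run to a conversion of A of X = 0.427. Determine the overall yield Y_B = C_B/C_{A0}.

C_A = C_{A0}(1−X) = 1.203 kmol/m³.
Along a PFR/batch, dC_B/dC_A = −r_B/(r_B+r_C) = −k₁/(k₁+k₂·C_A).
Integrating from C_{A0} to C_A: C_B = (0.351/1.24)·ln[(0.351+1.24·2.10)/(0.351+1.24·1.20)] = 0.2831·ln(2.955/1.843) = 0.1336 kmol/m³.
Y_B = C_B/C_{A0} = 0.1336/2.10 = 0.0636.

0.0636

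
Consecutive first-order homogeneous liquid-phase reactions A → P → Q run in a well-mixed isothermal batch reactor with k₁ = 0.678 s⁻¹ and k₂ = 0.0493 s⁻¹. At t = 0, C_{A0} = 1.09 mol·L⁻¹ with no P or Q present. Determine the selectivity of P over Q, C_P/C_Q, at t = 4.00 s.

The intermediate concentration in a first-order A→B→C sequence is C_P = k₁C_{A0}(e^(−k₁t) − e^(−k₂t))/(k₂−k₁).
e^(−k₁t) = e^(−0.678×4.00) = e^(−2.712) = 0.06640; e^(−k₂t) = e^(−0.1972) = 0.8210.
C_P = 0.678×1.09/(0.0493−0.678) × (0.06640−0.8210) = (-1.175)×(-0.7546) = 0.8870 mol·L⁻¹.
C_A = C_{A0}e^(−k₁t) = 0.07238 mol·L⁻¹, so C_Q = C_{A0}−C_A−C_P = 0.1306 mol·L⁻¹; C_P/C_Q = 6.79.

6.79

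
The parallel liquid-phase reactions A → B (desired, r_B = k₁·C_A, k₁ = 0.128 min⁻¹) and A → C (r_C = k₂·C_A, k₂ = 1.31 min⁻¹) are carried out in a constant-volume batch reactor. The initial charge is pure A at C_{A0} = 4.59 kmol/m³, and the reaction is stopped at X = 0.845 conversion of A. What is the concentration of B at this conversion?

C_A = C_{A0}(1−X) = 0.7115 kmol/m³.
Both paths are first order in A, so the instantaneous fraction to B is constant: dC_B/d(−C_A) = k₁/(k₁+k₂) = 0.08901.
C_B = 0.08901·(C_{A0}−C_A) = 0.08901×3.879 = 0.345 kmol/m³.

0.345 kmol/m³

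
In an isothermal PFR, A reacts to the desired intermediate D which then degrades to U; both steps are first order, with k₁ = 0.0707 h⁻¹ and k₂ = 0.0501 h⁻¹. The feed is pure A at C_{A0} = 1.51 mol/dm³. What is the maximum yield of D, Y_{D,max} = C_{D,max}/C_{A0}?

0.433

For a first-order series the maximum intermediate yield is C_{D,max}/C_{A0} = (k₁/k₂)^[k₂/(k₂−k₁)].
= (0.0707/0.0501)^(0.0501/(0.0501−0.0707)) = (1.411)^(-2.432) = 0.4327.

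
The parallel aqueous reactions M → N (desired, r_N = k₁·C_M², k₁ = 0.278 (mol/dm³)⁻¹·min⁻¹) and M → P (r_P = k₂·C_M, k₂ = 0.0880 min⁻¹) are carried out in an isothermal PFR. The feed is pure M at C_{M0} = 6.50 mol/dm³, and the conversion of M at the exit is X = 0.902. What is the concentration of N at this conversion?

C_M = C_{M0}(1−X) = 0.6370 mol/dm³.
Along a PFR/batch, dC_P/dC_M = −r_P/(r_N+r_P) = −k₂/(k₂+k₁·C_M).
Integrating from C_{M0} to C_M: C_P = (0.0880/0.278)·ln[(0.0880+0.278·6.50)/(0.0880+0.278·0.637)] = 0.3165·ln(1.895/0.2651) = 0.6226 mol/dm³.
Then C_N = (C_{M0}−C_M) − C_P = 5.863 − 0.6226 = 5.240 mol/dm³.

5.24 mol/dm³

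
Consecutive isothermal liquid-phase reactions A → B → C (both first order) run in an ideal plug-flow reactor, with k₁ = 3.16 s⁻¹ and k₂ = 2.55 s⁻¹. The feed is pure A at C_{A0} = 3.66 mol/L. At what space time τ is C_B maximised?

0.352 s

For first-order series the maximum of C_B occurs at τ_opt = ln(k₂/k₁)/(k₂−k₁).
= ln(2.55/3.16)/(2.55−3.16) = ln(0.8070)/-0.6100 = -0.2145/-0.6100 = 0.352 s.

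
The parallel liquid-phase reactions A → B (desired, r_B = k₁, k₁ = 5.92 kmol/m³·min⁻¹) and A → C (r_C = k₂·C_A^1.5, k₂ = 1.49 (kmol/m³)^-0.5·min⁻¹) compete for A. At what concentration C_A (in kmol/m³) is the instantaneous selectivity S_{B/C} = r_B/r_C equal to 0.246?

S_{B/C} = (k₁/k₂)·C_A^-1.5 ⇒ C_A = (S·k₂/k₁)^(1/(-1.5)).
= (0.246×1.49/5.92)^(-0.6667) = (0.06192)^(-0.6667) = 6.39 kmol/m³.

6.39 kmol/m³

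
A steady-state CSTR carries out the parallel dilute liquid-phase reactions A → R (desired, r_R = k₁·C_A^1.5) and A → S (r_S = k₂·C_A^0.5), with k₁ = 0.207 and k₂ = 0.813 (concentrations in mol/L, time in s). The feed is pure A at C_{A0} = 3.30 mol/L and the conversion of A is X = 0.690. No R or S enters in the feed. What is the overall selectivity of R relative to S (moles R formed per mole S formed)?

Exit C_A = C_{A0}(1−X) = 3.30×0.310 = 1.023 mol/L.
Rates in a CSTR are evaluated at the outlet concentration: r_R = 0.207×1.023^1.5 = 0.2142, r_S = 0.813×1.023^0.5 = 0.8223.
Overall selectivity = C_R/C_S = r_Rτ/(r_Sτ) = r_R/r_S = 0.260.

0.260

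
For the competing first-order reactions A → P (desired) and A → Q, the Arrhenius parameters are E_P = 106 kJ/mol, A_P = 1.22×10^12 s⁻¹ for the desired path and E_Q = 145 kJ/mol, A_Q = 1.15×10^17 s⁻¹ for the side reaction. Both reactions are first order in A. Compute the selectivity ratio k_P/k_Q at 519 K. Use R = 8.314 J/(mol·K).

With equal orders, S_{P/Q} = k_P/k_Q = (A_P/A_Q)·exp[(E_Q−E_P)/(RT)].
(E_Q−E_P)/(RT) = (145−106)×10³/(8.314×519) = 39000/4315 = 9.038.
k_P/k_Q = (1.22×10^12/1.15×10^17)·exp(9.038) = 1.061×10^-5 × 8420 = 0.0893.

0.0893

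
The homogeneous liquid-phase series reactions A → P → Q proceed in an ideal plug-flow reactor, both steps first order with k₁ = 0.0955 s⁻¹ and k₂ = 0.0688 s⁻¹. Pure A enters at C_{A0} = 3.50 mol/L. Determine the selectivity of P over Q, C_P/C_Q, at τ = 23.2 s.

Solving the coupled first-order balances gives C_P(τ) = [k₁/(k₂−k₁)]·C_{A0}·(e^(−k₁τ) − e^(−k₂τ)).
e^(−k₁τ) = e^(−0.0955×23.2) = e^(−2.216) = 0.1091; e^(−k₂τ) = e^(−1.596) = 0.2027.
C_P = 0.0955×3.50/(0.0688−0.0955) × (0.1091−0.2027) = (-12.52)×(-0.09359) = 1.172 mol/L.
C_A = C_{A0}e^(−k₁τ) = 0.3818 mol/L, so C_Q = C_{A0}−C_A−C_P = 1.947 mol/L; C_P/C_Q = 0.602.

0.602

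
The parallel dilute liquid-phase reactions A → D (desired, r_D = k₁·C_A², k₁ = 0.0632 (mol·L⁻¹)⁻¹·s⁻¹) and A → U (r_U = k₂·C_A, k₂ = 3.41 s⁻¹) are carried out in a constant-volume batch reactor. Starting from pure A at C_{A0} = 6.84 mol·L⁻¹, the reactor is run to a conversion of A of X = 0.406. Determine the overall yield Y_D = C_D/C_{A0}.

0.0372

C_A = C_{A0}(1−X) = 4.063 mol·L⁻¹.
Along a PFR/batch, dC_U/dC_A = −r_U/(r_D+r_U) = −k₂/(k₂+k₁·C_A).
Integrating from C_{A0} to C_A: C_U = (3.41/0.0632)·ln[(3.41+0.0632·6.84)/(3.41+0.0632·4.06)] = 53.96·ln(3.842/3.667) = 2.523 mol·L⁻¹.
Then C_D = (C_{A0}−C_A) − C_U = 2.777 − 2.523 = 0.2544 mol·L⁻¹.
Y_D = C_D/C_{A0} = 0.2544/6.84 = 0.0372.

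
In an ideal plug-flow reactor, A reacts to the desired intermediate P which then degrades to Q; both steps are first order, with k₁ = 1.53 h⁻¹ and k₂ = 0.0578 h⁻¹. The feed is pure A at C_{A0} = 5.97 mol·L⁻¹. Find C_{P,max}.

At the optimum, C_{P,max}/C_{A0} = (k₁/k₂)^[k₂/(k₂−k₁)].
= (1.53/0.0578)^(0.0578/(0.0578−1.53)) = (26.47)^(-0.03926) = 0.8793.
C_{P,max} = 0.8793×5.97 = 5.25 mol·L⁻¹.

5.25 mol·L⁻¹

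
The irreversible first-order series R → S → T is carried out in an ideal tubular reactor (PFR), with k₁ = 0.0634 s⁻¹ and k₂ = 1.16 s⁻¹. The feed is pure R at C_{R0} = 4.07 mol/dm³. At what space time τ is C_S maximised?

For first-order series the maximum of C_S occurs at τ_opt = ln(k₂/k₁)/(k₂−k₁).
= ln(1.16/0.0634)/(1.16−0.0634) = ln(18.30)/1.097 = 2.907/1.097 = 2.65 s.

2.65 s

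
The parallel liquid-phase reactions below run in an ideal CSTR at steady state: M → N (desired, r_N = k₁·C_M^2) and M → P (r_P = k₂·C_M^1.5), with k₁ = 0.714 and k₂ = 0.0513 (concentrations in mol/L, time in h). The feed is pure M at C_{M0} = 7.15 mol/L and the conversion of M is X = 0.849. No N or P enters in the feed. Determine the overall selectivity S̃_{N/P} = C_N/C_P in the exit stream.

14.5

Exit C_M = C_{M0}(1−X) = 7.15×0.151 = 1.080 mol/L.
Rates in a CSTR are evaluated at the outlet concentration: r_N = 0.714×1.080^2 = 0.8323, r_P = 0.0513×1.080^1.5 = 0.05755.
Overall selectivity = C_N/C_P = r_Nτ/(r_Pτ) = r_N/r_P = 14.5.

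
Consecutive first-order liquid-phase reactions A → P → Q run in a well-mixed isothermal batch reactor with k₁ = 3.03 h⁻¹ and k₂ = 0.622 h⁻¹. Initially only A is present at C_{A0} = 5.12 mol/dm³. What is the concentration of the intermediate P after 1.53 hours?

The intermediate concentration in a first-order A→B→C sequence is C_P = k₁C_{A0}(e^(−k₁t) − e^(−k₂t))/(k₂−k₁).
e^(−k₁t) = e^(−3.03×1.53) = e^(−4.636) = 0.009697; e^(−k₂t) = e^(−0.9517) = 0.3861.
C_P = 3.03×5.12/(0.622−3.03) × (0.009697−0.3861) = (-6.443)×(-0.3764) = 2.425 mol/dm³.

2.42 mol/dm³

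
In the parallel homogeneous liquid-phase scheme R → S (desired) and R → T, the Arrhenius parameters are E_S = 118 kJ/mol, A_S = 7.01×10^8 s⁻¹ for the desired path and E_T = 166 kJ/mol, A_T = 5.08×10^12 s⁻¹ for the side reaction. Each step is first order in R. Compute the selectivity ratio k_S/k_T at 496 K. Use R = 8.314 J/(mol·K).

15.7

k_S/k_T = (A_S/A_T)·exp[−(E_S−E_T)/(RT)] = (A_S/A_T)·exp[(E_T−E_S)/(RT)].
(E_T−E_S)/(RT) = (166−118)×10³/(8.314×496) = 48000/4124 = 11.64.
k_S/k_T = (7.01×10^8/5.08×10^12)·exp(11.64) = 1.380×10^-4 × 1.135×10^5 = 15.7.
Since E_S < E_T, lowering the temperature improves selectivity toward S.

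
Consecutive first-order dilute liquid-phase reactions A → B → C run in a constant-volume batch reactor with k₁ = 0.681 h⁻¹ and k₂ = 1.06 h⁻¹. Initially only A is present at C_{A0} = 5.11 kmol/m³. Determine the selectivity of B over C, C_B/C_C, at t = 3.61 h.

0.143

Solving the coupled first-order balances gives C_B(t) = [k₁/(k₂−k₁)]·C_{A0}·(e^(−k₁t) − e^(−k₂t)).
e^(−k₁t) = e^(−0.681×3.61) = e^(−2.458) = 0.08557; e^(−k₂t) = e^(−3.827) = 0.02178.
C_B = 0.681×5.11/(1.06−0.681) × (0.08557−0.02178) = 9.182×0.06379 = 0.5857 kmol/m³.
C_A = C_{A0}e^(−k₁t) = 0.4373 kmol/m³, so C_C = C_{A0}−C_A−C_B = 4.087 kmol/m³; C_B/C_C = 0.143.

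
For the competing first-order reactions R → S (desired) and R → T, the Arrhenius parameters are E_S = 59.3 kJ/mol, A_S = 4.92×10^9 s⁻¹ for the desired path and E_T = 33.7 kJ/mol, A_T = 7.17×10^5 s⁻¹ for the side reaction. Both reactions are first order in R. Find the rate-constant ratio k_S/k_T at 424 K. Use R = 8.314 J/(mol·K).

4.81

Since both paths have the same order in R, the concentration cancels and S_{S/T} = k_S/k_T = (A_S/A_T)·exp[(E_T−E_S)/(RT)].
(E_T−E_S)/(RT) = (33.7−59.3)×10³/(8.314×424) = -25600/3525 = -7.262.
k_S/k_T = (4.92×10^9/7.17×10^5)·exp(-7.262) = 6862 × 7.016×10^-4 = 4.81.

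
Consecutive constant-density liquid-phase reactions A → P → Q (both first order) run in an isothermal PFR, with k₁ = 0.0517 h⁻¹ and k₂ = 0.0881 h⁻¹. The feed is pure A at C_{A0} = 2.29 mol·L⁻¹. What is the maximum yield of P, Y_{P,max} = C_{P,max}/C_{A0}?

0.275

For a first-order series the maximum intermediate yield is C_{P,max}/C_{A0} = (k₁/k₂)^[k₂/(k₂−k₁)].
= (0.0517/0.0881)^(0.0881/(0.0881−0.0517)) = (0.5868)^(2.420) = 0.2753.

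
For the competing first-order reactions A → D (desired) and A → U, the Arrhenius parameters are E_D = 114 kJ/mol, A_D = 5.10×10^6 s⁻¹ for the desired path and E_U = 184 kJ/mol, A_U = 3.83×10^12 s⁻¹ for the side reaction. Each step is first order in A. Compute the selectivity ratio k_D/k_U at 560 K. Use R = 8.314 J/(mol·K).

With equal orders, S_{D/U} = k_D/k_U = (A_D/A_U)·exp[(E_U−E_D)/(RT)].
(E_U−E_D)/(RT) = (184−114)×10³/(8.314×560) = 70000/4656 = 15.03.
k_D/k_U = (5.10×10^6/3.83×10^12)·exp(15.03) = 1.332×10^-6 × 3.385×10^6 = 4.51.

4.51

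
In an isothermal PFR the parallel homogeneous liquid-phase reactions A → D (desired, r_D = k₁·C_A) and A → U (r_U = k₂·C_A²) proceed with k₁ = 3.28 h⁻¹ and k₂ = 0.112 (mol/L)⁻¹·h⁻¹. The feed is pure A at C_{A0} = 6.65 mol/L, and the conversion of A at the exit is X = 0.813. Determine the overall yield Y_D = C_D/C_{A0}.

C_A = C_{A0}(1−X) = 1.244 mol/L.
Along a PFR/batch, dC_D/dC_A = −r_D/(r_D+r_U) = −k₁/(k₁+k₂·C_A).
Integrating from C_{A0} to C_A: C_D = (3.28/0.112)·ln[(3.28+0.112·6.65)/(3.28+0.112·1.24)] = 29.29·ln(4.025/3.419) = 4.775 mol/L.
Y_D = C_D/C_{A0} = 4.775/6.65 = 0.718.

0.718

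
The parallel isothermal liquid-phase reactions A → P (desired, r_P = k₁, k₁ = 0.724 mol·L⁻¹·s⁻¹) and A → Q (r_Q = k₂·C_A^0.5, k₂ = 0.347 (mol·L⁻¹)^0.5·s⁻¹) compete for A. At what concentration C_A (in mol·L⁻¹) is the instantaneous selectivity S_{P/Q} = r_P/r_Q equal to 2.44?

S_{P/Q} = (k₁/k₂)·C_A^-0.5 ⇒ C_A = (S·k₂/k₁)^(-2).
= (2.44×0.347/0.724)^(-2) = (1.169)^(-2) = 0.731 mol·L⁻¹.

0.731 mol·L⁻¹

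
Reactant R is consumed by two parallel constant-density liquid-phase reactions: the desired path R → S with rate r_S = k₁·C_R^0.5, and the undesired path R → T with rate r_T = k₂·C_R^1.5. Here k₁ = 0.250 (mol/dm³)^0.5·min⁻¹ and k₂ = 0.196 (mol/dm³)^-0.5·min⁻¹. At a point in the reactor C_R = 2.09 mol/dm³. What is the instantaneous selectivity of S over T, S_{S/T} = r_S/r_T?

S_{S/T} = r_S/r_T = (k₁·C_R^0.5)/(k₂·C_R^1.5) = (k₁/k₂)·C_R⁻¹.
= (0.250×2.090^0.5) / (0.196×2.090^1.5) = 0.3614/0.5922 = 0.610.

0.610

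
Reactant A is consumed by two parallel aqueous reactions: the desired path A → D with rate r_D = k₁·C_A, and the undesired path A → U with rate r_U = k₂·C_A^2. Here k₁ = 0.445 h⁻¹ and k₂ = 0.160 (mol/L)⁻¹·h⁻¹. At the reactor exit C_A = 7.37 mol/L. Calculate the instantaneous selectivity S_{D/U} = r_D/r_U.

0.377

S_{D/U} = r_D/r_U = (k₁·C_A)/(k₂·C_A^2) = (k₁/k₂)·C_A⁻¹.
= (0.445×7.370) / (0.160×7.370^2) = 3.280/8.691 = 0.377.
The undesired path is higher order in A, so low C_A (CSTR or dilute feed) favours D.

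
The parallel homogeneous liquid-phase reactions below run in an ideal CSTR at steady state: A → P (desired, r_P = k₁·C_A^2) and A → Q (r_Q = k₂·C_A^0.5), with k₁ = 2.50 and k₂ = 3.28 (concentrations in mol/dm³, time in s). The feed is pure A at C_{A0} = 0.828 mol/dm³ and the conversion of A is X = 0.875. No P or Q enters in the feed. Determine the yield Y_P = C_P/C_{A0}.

Exit C_A = C_{A0}(1−X) = 0.828×0.125 = 0.1035 mol/dm³.
Rates in a CSTR are evaluated at the outlet concentration: r_P = 2.50×0.1035^2 = 0.02678, r_Q = 3.28×0.1035^0.5 = 1.055.
Fraction of consumed A going to P: r_P/(r_P+r_Q) = 0.02475.
C_P = 0.02475·C_{A0}·X = 0.02475×0.828×0.875 = 0.0179 mol/dm³; Y_P = C_P/C_{A0} = 0.0217.

0.0217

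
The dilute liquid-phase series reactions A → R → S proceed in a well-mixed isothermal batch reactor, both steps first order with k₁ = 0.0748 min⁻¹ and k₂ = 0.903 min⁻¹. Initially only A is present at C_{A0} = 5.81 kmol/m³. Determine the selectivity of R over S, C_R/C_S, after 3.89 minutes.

For first-order series with pure A initially, C_R(t) = k₁C_{A0}/(k₂−k₁)·(e^(−k₁t) − e^(−k₂t)).
e^(−k₁t) = e^(−0.0748×3.89) = e^(−0.2910) = 0.7475; e^(−k₂t) = e^(−3.513) = 0.02982.
C_R = 0.0748×5.81/(0.903−0.0748) × (0.7475−0.02982) = 0.5247×0.7177 = 0.3766 kmol/m³.
C_A = C_{A0}e^(−k₁t) = 4.343 kmol/m³, so C_S = C_{A0}−C_A−C_R = 1.090 kmol/m³; C_R/C_S = 0.345.

0.345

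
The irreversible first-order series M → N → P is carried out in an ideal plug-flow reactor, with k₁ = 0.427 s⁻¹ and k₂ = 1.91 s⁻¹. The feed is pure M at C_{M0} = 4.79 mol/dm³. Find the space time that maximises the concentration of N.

1.01 s

The intermediate peaks when r₁ = r₂, i.e. k₁e^(−k₁τ) = k₂e^(−k₂τ), giving τ_opt = ln(k₂/k₁)/(k₂−k₁).
= ln(1.91/0.427)/(1.91−0.427) = ln(4.473)/1.483 = 1.498/1.483 = 1.01 s.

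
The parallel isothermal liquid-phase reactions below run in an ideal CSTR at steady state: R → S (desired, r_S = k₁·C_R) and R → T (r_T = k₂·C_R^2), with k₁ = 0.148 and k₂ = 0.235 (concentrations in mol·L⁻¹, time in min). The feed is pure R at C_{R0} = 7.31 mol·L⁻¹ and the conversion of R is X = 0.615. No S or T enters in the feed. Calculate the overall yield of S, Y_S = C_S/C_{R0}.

0.112

Exit C_R = C_{R0}(1−X) = 7.31×0.385 = 2.814 mol·L⁻¹.
Rates in a CSTR are evaluated at the outlet concentration: r_S = 0.148×2.814 = 0.4165, r_T = 0.235×2.814^2 = 1.861.
Fraction of consumed R going to S: r_S/(r_S+r_T) = 0.1829.
C_S = 0.1829·C_{R0}·X = 0.1829×7.31×0.615 = 0.822 mol·L⁻¹; Y_S = C_S/C_{R0} = 0.112.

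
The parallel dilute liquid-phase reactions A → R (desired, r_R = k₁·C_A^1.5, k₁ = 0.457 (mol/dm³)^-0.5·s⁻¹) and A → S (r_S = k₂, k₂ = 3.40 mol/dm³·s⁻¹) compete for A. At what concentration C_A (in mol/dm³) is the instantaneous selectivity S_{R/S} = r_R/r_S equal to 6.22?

12.9 mol/dm³

S_{R/S} = (k₁/k₂)·C_A^1.5 ⇒ C_A = (S·k₂/k₁)^(1/1.5).
= (6.22×3.40/0.457)^(0.6667) = (46.28)^(0.6667) = 12.9 mol/dm³.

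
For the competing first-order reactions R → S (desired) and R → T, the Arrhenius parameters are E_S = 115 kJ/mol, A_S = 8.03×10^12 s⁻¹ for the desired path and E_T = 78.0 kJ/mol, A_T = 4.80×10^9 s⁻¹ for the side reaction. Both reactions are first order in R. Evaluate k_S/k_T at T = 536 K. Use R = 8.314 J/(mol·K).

With equal orders, S_{S/T} = k_S/k_T = (A_S/A_T)·exp[(E_T−E_S)/(RT)].
(E_T−E_S)/(RT) = (78.0−115)×10³/(8.314×536) = -37000/4456 = -8.303.
k_S/k_T = (8.03×10^12/4.80×10^9)·exp(-8.303) = 1673 × 2.478×10^-4 = 0.415.

0.415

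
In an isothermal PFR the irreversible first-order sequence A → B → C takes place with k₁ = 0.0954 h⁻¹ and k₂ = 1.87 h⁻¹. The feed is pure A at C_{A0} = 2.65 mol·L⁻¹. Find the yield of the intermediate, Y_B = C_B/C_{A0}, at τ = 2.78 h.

For first-order series with pure A initially, C_B(τ) = k₁C_{A0}/(k₂−k₁)·(e^(−k₁τ) − e^(−k₂τ)).
e^(−k₁τ) = e^(−0.0954×2.78) = e^(−0.2652) = 0.7670; e^(−k₂τ) = e^(−5.199) = 0.005524.
C_B = 0.0954×2.65/(1.87−0.0954) × (0.7670−0.005524) = 0.1425×0.7615 = 0.1085 mol·L⁻¹.
Y_B = C_B/C_{A0} = 0.1085/2.65 = 0.0409.

0.0409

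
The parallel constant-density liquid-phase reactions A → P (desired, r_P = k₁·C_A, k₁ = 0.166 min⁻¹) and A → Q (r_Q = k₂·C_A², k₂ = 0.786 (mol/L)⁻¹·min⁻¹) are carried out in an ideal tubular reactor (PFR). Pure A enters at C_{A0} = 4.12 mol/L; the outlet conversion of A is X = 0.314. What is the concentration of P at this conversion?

C_A = C_{A0}(1−X) = 2.826 mol/L.
Along a PFR/batch, dC_P/dC_A = −r_P/(r_P+r_Q) = −k₁/(k₁+k₂·C_A).
Integrating from C_{A0} to C_A: C_P = (0.166/0.786)·ln[(0.166+0.786·4.12)/(0.166+0.786·2.83)] = 0.2112·ln(3.404/2.387) = 0.07493 mol/L.

0.0749 mol/L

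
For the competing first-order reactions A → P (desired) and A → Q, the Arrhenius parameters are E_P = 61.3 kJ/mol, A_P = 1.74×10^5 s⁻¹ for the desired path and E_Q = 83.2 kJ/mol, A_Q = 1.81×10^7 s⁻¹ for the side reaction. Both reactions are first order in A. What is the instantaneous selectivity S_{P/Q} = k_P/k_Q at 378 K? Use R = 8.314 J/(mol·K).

Since both paths have the same order in A, the concentration cancels and S_{P/Q} = k_P/k_Q = (A_P/A_Q)·exp[(E_Q−E_P)/(RT)].
(E_Q−E_P)/(RT) = (83.2−61.3)×10³/(8.314×378) = 21900/3143 = 6.969.
k_P/k_Q = (1.74×10^5/1.81×10^7)·exp(6.969) = 0.009613 × 1063 = 10.2.
Since E_P < E_Q, lowering the temperature improves selectivity toward P.

10.2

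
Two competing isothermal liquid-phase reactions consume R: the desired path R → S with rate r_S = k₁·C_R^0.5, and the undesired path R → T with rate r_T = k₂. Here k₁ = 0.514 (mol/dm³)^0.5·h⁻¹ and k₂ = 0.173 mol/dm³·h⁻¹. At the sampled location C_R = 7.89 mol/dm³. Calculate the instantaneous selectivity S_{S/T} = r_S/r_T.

S_{S/T} = r_S/r_T = (k₁·C_R^0.5)/(k₂) = (k₁/k₂)·C_R^0.5.
= (0.514×7.890^0.5) / (0.173) = 1.444/0.1730 = 8.35.
Since the desired path is higher order in R, keeping C_R high (PFR or concentrated feed) favours S.

8.35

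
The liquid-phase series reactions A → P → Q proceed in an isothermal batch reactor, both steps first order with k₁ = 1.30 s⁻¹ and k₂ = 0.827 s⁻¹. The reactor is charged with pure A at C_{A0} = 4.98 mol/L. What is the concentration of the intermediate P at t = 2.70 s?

The intermediate concentration in a first-order A→B→C sequence is C_P = k₁C_{A0}(e^(−k₁t) − e^(−k₂t))/(k₂−k₁).
e^(−k₁t) = e^(−1.30×2.70) = e^(−3.510) = 0.02990; e^(−k₂t) = e^(−2.233) = 0.1072.
C_P = 1.30×4.98/(0.827−1.30) × (0.02990−0.1072) = (-13.69)×(-0.07732) = 1.058 mol/L.

1.06 mol/L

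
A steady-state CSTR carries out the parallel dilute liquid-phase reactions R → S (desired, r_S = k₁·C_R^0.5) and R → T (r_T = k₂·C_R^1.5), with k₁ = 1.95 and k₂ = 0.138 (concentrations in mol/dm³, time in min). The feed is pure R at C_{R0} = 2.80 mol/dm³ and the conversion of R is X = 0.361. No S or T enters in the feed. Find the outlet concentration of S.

Exit C_R = C_{R0}(1−X) = 2.80×0.639 = 1.789 mol/dm³.
Rates in a CSTR are evaluated at the outlet concentration: r_S = 1.95×1.789^0.5 = 2.608, r_T = 0.138×1.789^1.5 = 0.3303.
Fraction of consumed R going to S: r_S/(r_S+r_T) = 0.8876.
C_S = 0.8876·C_{R0}·X = 0.8876×2.80×0.361 = 0.897 mol/dm³.

0.897 mol/dm³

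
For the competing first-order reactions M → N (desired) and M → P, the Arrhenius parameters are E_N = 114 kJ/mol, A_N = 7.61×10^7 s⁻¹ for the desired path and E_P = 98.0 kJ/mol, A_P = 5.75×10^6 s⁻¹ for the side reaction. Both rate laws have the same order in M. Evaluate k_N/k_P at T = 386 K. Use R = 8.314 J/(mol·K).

0.0905

k_N/k_P = (A_N/A_P)·exp[−(E_N−E_P)/(RT)] = (A_N/A_P)·exp[(E_P−E_N)/(RT)].
(E_P−E_N)/(RT) = (98.0−114)×10³/(8.314×386) = -16000/3209 = -4.986.
k_N/k_P = (7.61×10^7/5.75×10^6)·exp(-4.986) = 13.23 × 0.006835 = 0.0905.
Since E_N > E_P, raising the temperature improves selectivity toward N.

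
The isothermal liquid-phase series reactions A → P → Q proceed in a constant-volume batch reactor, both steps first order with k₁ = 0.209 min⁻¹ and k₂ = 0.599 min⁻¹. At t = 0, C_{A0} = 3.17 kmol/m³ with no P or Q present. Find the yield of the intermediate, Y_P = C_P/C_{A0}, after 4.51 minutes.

For first-order series with pure A initially, C_P(t) = k₁C_{A0}/(k₂−k₁)·(e^(−k₁t) − e^(−k₂t)).
e^(−k₁t) = e^(−0.209×4.51) = e^(−0.9426) = 0.3896; e^(−k₂t) = e^(−2.701) = 0.06711.
C_P = 0.209×3.17/(0.599−0.209) × (0.3896−0.06711) = 1.699×0.3225 = 0.5479 kmol/m³.
Y_P = C_P/C_{A0} = 0.5479/3.17 = 0.173.

0.173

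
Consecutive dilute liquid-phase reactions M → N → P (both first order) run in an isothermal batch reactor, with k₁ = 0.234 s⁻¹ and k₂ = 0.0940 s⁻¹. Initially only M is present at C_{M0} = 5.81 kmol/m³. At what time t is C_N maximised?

6.51 s

Setting dC_N/dt = 0 gives t_opt = ln(k₂/k₁)/(k₂−k₁).
= ln(0.0940/0.234)/(0.0940−0.234) = ln(0.4017)/-0.1400 = -0.9120/-0.1400 = 6.51 s.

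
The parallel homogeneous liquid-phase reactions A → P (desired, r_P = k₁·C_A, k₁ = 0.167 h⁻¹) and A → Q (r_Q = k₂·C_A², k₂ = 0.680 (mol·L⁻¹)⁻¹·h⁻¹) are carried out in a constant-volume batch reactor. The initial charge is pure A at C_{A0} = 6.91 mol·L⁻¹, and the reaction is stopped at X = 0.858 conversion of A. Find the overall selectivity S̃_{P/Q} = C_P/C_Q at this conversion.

0.0788

C_A = C_{A0}(1−X) = 0.9812 mol·L⁻¹.
Along a PFR/batch, dC_P/dC_A = −r_P/(r_P+r_Q) = −k₁/(k₁+k₂·C_A).
Integrating from C_{A0} to C_A: C_P = (0.167/0.680)·ln[(0.167+0.680·6.91)/(0.167+0.680·0.981)] = 0.2456·ln(4.866/0.8342) = 0.4331 mol·L⁻¹.
C_Q = (C_{A0}−C_A)−C_P = 5.496 mol·L⁻¹; S̃_{P/Q} = 0.4331/5.496 = 0.0788.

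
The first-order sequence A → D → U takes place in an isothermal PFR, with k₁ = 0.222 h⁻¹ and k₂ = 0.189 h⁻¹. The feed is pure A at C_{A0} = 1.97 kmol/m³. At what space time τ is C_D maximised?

Setting dC_D/dτ = 0 gives τ_opt = ln(k₂/k₁)/(k₂−k₁).
= ln(0.189/0.222)/(0.189−0.222) = ln(0.8514)/-0.03300 = -0.1609/-0.03300 = 4.88 h.

4.88 h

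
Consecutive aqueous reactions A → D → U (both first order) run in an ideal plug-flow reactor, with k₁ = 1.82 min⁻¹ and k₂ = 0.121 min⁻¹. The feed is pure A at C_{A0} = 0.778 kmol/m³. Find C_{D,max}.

At the optimum, C_{D,max}/C_{A0} = (k₁/k₂)^[k₂/(k₂−k₁)].
= (1.82/0.121)^(0.121/(0.121−1.82)) = (15.04)^(-0.07122) = 0.8244.
C_{D,max} = 0.8244×0.778 = 0.641 kmol/m³.

0.641 kmol/m³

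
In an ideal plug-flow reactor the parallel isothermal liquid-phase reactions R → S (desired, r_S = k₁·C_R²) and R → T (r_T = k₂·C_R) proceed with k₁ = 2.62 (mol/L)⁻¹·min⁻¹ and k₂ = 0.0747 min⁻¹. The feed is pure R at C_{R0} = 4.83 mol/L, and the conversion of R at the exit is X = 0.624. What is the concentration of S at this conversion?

C_R = C_{R0}(1−X) = 1.816 mol/L.
Along a PFR/batch, dC_T/dC_R = −r_T/(r_S+r_T) = −k₂/(k₂+k₁·C_R).
Integrating from C_{R0} to C_R: C_T = (0.0747/2.62)·ln[(0.0747+2.62·4.83)/(0.0747+2.62·1.82)] = 0.02851·ln(12.73/4.833) = 0.02761 mol/L.
Then C_S = (C_{R0}−C_R) − C_T = 3.014 − 0.02761 = 2.986 mol/L.

2.99 mol/L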